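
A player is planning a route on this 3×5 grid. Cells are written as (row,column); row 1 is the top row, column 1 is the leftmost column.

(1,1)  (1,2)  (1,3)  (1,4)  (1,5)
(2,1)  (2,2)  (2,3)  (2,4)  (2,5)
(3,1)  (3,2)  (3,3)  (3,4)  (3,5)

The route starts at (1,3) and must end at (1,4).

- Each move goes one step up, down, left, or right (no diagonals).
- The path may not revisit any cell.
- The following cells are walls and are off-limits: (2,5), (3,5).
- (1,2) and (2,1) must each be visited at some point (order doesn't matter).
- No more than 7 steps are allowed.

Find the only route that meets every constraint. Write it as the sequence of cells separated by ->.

The 7-move cap with required stops at (1,2), (2,1) leaves no slack for detours.
Route from (1,3): left 2 to (1,1), down 1 to (2,1), right 3 to (2,4), up 1 to (1,4) — 7 moves in all.
Check: all required cells visited; 7 ≤ 7 moves.

(1,3) -> (1,2) -> (1,1) -> (2,1) -> (2,2) -> (2,3) -> (2,4) -> (1,4)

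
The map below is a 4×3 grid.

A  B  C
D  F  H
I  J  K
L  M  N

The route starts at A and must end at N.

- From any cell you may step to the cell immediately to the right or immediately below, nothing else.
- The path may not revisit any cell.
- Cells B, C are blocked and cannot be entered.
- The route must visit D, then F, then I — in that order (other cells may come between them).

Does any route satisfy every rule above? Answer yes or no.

I lies to the left of F, so going from F to I would need a leftward move — but moves only go right/down, so F cannot be visited before I.

no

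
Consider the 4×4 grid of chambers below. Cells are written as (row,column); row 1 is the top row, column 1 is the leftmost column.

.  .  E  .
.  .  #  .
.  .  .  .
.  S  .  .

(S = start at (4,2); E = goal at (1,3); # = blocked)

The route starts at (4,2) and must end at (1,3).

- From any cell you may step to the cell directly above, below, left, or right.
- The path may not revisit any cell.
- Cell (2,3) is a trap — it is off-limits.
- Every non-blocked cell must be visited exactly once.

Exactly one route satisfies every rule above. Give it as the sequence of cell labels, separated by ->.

Need to visit all 15 open cells exactly once, starting at (4,2) and ending at (1,3).
Cell (2,4) has only two open neighbours ((1,4) and (3,4)), so the path must pass straight through it: one of those is the cell it's entered from and the other is where it exits.
Route from (4,2): left to (4,1), 3× up (reaching (1,1)), right to (1,2), 2× down (reaching (3,2)), right to (3,3), down to (4,3), right to (4,4), 3× up (reaching (1,4)), left to (1,3) — 14 moves in all.
Check: all 15 open cells covered.

(4,2) -> (4,1) -> (3,1) -> (2,1) -> (1,1) -> (1,2) -> (2,2) -> (3,2) -> (3,3) -> (4,3) -> (4,4) -> (3,4) -> (2,4) -> (1,4) -> (1,3)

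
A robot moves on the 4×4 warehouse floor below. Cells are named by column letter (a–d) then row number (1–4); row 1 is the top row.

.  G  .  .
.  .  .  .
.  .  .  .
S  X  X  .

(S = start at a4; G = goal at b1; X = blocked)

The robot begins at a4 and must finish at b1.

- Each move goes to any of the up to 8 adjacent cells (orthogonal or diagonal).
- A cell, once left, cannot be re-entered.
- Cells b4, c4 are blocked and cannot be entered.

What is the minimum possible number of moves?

3

With diagonal moves allowed, the Chebyshev distance max(|Δrow|,|Δcol|) from a4 to b1 is 3, so at least 3 moves are needed.
A route of 3 moves achieves this: a4 → a3 → a2 → b1.
Since 3 matches the lower bound, it is optimal.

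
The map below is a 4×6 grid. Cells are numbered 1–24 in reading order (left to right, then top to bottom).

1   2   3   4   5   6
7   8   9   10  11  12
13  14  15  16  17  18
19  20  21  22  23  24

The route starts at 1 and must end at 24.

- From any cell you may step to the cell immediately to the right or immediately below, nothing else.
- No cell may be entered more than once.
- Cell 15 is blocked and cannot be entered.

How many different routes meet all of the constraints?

A right/down-only route from 1 to 24 makes exactly 3 down-moves and 5 right-moves in some order.
With no other constraints that would be C(8,3) = 56 routes.
Subtract routes through each blocked cell (inclusion–exclusion for overlaps): − through 15: 24 → 32.
That gives 32 routes.

32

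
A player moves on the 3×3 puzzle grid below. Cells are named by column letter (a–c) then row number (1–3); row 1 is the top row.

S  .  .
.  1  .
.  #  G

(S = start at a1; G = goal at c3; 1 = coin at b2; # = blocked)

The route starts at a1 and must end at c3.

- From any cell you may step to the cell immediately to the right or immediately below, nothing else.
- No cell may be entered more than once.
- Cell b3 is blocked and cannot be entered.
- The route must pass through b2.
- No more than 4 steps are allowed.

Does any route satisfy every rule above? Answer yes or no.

One route that works: a1 → a2 → b2 → c2 → c3.

yes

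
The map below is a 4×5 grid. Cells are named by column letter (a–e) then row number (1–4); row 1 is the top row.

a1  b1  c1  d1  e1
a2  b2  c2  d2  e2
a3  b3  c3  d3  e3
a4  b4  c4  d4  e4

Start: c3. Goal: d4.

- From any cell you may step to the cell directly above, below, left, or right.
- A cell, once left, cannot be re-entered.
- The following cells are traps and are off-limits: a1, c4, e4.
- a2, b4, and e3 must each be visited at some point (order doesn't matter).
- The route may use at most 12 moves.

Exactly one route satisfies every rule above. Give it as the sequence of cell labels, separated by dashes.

The 12-move cap with required stops at a2, b4, e3 leaves no slack for detours.
Route from c3: left 1 to b3, down 1 to b4, left 1 to a4, up 2 to a2, right 4 to e2, down 1 to e3, left 1 to d3, down 1 to d4 — 12 moves in all.
Check: all required cells visited; 12 ≤ 12 moves.

c3 - b3 - b4 - a4 - a3 - a2 - b2 - c2 - d2 - e2 - e3 - d3 - d4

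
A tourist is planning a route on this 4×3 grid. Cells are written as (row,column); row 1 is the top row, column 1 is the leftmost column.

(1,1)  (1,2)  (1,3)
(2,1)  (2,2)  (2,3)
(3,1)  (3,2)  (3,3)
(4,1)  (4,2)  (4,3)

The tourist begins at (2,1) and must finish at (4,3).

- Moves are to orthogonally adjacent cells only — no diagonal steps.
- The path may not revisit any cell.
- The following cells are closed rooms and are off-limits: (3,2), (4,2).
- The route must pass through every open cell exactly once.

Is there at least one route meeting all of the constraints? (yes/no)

Cell (4,1) has only one open neighbour but is neither the start nor the goal, so a Hamiltonian route would have to both enter and leave it through the same neighbour — impossible without revisiting.

no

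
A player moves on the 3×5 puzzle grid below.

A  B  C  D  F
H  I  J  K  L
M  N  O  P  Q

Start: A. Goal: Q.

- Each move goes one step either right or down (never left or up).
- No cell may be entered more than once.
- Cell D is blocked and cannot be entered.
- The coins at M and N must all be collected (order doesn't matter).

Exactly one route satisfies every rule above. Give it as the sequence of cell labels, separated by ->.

A -> H -> M -> N -> O -> P -> Q

Moves only go right or down, so the column and row indices never decrease.
Route from A: down 2 to M, right 4 to Q — 6 moves in all.
Check: all required cells visited.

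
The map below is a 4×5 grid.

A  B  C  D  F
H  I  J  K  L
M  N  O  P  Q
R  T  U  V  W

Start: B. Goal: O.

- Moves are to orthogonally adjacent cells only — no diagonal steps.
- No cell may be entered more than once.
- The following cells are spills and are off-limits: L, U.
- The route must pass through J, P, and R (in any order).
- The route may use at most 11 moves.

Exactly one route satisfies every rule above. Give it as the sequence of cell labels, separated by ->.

B -> A -> H -> M -> R -> T -> N -> I -> J -> K -> P -> O

The budget equals the shortest possible length, so every move has to be on a shortest route through the required cells.
Route from B: left 1 to A, down 3 to R, right 1 to T, up 2 to I, right 2 to K, down 1 to P, left 1 to O — 11 moves in all.
Check: all required cells visited; 11 ≤ 11 moves.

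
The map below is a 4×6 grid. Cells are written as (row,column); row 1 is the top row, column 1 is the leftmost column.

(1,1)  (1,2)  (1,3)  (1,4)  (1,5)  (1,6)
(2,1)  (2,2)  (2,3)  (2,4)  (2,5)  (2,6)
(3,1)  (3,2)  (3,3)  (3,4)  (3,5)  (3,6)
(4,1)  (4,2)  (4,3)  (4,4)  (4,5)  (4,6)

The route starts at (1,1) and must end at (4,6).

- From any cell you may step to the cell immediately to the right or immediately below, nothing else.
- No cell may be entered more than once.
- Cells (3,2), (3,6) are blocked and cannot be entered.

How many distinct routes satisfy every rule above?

23

A right/down-only route from (1,1) to (4,6) makes exactly 3 down-moves and 5 right-moves in some order.
With no other constraints that would be C(8,3) = 56 routes.
Subtract routes through each blocked cell (inclusion–exclusion for overlaps): − through (3,2): 15 − through (3,6): 21 + through (3,2)&(3,6): 3 → 23.
That gives 23 routes.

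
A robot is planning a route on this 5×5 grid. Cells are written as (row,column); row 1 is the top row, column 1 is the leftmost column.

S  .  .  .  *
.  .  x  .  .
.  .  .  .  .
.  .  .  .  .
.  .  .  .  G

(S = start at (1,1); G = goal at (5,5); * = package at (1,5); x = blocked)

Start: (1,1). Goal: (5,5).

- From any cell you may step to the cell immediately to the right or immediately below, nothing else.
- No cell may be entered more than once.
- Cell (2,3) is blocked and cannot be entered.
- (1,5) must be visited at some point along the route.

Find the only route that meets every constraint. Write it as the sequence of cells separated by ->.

Moves only go right or down, so the column and row indices never decrease.
Route from (1,1): 4× right (reaching (1,5)), 4× down (reaching (5,5)) — 8 moves in all.
Check: all required cells visited.

(1,1) -> (1,2) -> (1,3) -> (1,4) -> (1,5) -> (2,5) -> (3,5) -> (4,5) -> (5,5)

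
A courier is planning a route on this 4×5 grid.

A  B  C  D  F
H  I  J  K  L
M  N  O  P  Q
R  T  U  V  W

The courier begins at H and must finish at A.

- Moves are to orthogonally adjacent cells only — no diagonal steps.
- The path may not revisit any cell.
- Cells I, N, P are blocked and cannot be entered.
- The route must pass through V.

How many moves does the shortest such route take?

13

Any route passes through V somewhere between H and A. Summing Manhattan distances along the two legs (H → V → A) gives a lower bound of 5 + 6 = 11 moves.
The shortest route satisfying every rule uses 13 moves: H → M → R → T → U → V → W → Q → L → F → D → C → B → A.
The no-revisit rule (legs can't share cells) pushes the minimum above the 11-move bound; an exhaustive check rules out every length from 11 to 12, leaving 13 as the minimum.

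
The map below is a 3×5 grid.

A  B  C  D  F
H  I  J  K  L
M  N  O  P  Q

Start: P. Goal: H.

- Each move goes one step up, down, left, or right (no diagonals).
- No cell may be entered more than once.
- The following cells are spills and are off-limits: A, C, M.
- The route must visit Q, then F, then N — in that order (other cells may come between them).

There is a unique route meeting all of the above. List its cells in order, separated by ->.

The waypoints must appear in the order Q, F, N, with no cell reused.
Route from P: right 1 to Q, up 2 to F, left 1 to D, down 1 to K, left 1 to J, down 1 to O, left 1 to N, up 1 to I, left 1 to H — 10 moves in all.
Check: order respected (Q at step 1, F at step 3, N at step 8).

P -> Q -> L -> F -> D -> K -> J -> O -> N -> I -> H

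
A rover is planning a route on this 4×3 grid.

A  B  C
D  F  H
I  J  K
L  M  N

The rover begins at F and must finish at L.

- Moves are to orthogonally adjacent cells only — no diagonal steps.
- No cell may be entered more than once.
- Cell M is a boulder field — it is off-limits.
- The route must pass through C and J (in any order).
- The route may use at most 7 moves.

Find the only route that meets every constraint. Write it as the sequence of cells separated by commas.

F, B, C, H, K, J, I, L

Any route must reach C and J and still end at L within 7 moves, so the order of the required stops is forced.
Route from F: up 1 to B, right 1 to C, down 2 to K, left 2 to I, down 1 to L — 7 moves in all.
Check: all required cells visited; 7 ≤ 7 moves.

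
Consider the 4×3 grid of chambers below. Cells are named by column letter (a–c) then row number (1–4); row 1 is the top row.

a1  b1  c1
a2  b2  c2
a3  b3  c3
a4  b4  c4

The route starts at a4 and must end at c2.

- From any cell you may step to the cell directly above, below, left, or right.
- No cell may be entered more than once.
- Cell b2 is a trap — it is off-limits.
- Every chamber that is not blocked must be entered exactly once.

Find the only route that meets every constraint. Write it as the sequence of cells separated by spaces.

Need to visit all 11 open cells exactly once, starting at a4 and ending at c2.
Cell a1 has only two open neighbours (a2 and b1), so the path must pass straight through it: one of those is the cell it's entered from and the other is where it exits.
Route from a4: right 2 to c4, up 1 to c3, left 2 to a3, up 2 to a1, right 2 to c1, down 1 to c2 — 10 moves in all.
Check: all 11 open cells covered.

a4 b4 c4 c3 b3 a3 a2 a1 b1 c1 c2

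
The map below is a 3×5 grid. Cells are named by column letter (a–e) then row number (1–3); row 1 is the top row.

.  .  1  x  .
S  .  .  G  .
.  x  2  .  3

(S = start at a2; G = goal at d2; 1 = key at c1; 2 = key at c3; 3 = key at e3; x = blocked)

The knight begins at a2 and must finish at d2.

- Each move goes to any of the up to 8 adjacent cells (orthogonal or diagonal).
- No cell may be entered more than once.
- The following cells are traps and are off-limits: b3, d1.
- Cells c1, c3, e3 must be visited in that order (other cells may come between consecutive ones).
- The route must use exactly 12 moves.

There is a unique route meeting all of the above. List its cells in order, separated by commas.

The waypoints must appear in the order c1, c3, e3, with no cell reused.
Route from a2: down to a3, up-right to b2, up-left to a1, 2× right (reaching c1), 2× down (reaching c3), 2× right (reaching e3), 2× up (reaching e1), down-left to d2 — 12 moves in all.
Check: order respected (1 at step 5, 2 at step 7, 3 at step 9); 12 moves as required.

a2, a3, b2, a1, b1, c1, c2, c3, d3, e3, e2, e1, d2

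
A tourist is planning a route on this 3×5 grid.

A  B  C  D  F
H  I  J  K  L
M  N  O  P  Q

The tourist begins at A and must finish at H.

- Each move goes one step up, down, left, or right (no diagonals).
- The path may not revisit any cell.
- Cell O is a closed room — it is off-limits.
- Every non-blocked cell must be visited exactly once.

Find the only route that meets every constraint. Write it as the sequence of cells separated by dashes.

A - B - C - D - F - L - Q - P - K - J - I - N - M - H

Need to visit all 14 open cells exactly once, starting at A and ending at H.
Cell Q has only two open neighbours (L and P), so the path must pass straight through it: one of those is the cell it's entered from and the other is where it exits.
Route from A: right 4 to F, down 2 to Q, left 1 to P, up 1 to K, left 2 to I, down 1 to N, left 1 to M, up 1 to H — 13 moves in all.
Check: all 14 open cells covered.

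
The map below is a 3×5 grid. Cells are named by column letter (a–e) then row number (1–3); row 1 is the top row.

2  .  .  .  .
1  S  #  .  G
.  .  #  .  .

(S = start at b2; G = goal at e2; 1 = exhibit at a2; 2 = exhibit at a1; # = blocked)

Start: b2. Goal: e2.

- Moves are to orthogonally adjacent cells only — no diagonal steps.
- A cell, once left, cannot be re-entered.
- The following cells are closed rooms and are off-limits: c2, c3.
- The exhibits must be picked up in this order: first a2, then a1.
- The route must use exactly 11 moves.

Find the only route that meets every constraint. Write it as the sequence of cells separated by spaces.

The waypoints must appear in the order a2, a1, with no cell reused.
Route from b2: down 1 to b3, left 1 to a3, up 2 to a1, right 3 to d1, down 2 to d3, right 1 to e3, up 1 to e2 — 11 moves in all.
Check: order respected (1 at step 3, 2 at step 4); 11 moves as required.

b2 b3 a3 a2 a1 b1 c1 d1 d2 d3 e3 e2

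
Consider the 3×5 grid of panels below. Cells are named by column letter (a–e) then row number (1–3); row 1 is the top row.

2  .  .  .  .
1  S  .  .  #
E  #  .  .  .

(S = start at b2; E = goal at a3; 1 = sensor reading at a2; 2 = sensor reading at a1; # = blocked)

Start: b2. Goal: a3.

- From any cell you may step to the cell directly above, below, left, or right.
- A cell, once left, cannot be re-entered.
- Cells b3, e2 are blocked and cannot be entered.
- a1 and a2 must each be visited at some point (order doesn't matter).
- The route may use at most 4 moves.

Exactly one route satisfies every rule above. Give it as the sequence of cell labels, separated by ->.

The 4-move cap with required stops at a1, a2 leaves no slack for detours.
Route from b2: up to b1, left to a1, 2× down (reaching a3) — 4 moves in all.
Check: all required cells visited; 4 ≤ 4 moves.

b2 -> b1 -> a1 -> a2 -> a3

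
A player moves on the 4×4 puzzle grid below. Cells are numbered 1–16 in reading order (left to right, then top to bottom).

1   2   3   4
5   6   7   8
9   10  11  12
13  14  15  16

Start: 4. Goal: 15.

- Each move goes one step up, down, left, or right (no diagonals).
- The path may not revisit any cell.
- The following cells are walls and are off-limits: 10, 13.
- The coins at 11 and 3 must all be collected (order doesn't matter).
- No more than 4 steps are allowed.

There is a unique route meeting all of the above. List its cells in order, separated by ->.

The 4-move cap with required stops at 11, 3 leaves no slack for detours.
Route from 4: left to 3, 3× down (reaching 15) — 4 moves in all.
Check: all required cells visited; 4 ≤ 4 moves.

4 -> 3 -> 7 -> 11 -> 15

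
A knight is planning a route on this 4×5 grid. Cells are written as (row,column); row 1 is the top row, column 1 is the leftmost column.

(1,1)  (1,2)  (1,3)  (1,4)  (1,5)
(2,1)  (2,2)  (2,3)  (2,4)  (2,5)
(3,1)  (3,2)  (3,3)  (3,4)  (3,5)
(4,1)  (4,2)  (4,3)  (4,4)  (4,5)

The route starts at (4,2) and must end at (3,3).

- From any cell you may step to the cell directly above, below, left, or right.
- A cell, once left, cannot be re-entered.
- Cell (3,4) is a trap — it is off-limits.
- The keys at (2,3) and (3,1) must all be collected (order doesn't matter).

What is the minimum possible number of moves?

Any route passes through (2,3) and (3,1) in some order between (4,2) and (3,3). Summing Manhattan distances along each leg and taking the cheapest ordering ((4,2) → (3,1) → (2,3) → (3,3)) gives a lower bound of 2 + 3 + 1 = 6 moves.
A route of 6 moves achieves this: (4,2) → (3,2) → (3,1) → (2,1) → (2,2) → (2,3) → (3,3).
Since 6 matches the lower bound, it is optimal.

6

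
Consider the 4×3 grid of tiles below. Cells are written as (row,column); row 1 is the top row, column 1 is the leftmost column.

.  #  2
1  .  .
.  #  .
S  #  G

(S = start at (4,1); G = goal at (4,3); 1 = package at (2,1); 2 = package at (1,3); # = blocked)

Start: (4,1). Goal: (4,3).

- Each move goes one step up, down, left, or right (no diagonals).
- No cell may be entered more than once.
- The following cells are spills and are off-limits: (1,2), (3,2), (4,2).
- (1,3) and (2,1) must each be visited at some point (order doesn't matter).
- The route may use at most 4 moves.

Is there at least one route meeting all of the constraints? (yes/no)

(1,3) must be visited but has only one open neighbour ((2,3)), and it is neither the start nor the goal — the route would have to enter and leave through (2,3), re-entering it.

no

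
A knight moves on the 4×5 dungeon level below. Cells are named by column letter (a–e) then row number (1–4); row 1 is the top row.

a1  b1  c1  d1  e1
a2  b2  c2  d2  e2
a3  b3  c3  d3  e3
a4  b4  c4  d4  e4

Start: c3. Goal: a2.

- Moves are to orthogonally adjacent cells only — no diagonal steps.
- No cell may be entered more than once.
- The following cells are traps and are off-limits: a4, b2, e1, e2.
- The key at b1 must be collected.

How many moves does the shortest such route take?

5

Any route passes through b1 somewhere between c3 and a2. Summing Manhattan distances along the two legs (c3 → b1 → a2) gives a lower bound of 3 + 2 = 5 moves.
A route of 5 moves achieves this: c3 → c2 → c1 → b1 → a1 → a2.
Since 5 matches the lower bound, it is optimal.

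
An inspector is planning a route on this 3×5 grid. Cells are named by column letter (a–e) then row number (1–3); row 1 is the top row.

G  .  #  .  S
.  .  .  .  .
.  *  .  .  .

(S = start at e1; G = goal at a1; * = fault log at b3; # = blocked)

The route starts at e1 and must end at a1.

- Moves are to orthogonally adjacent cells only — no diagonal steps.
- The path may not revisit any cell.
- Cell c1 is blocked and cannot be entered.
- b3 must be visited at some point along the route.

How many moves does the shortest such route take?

8

Any route passes through b3 somewhere between e1 and a1. Summing Manhattan distances along the two legs (e1 → b3 → a1) gives a lower bound of 5 + 3 = 8 moves.
A route of 8 moves achieves this: e1 → e2 → e3 → d3 → c3 → b3 → b2 → b1 → a1.
Since 8 matches the lower bound, it is optimal.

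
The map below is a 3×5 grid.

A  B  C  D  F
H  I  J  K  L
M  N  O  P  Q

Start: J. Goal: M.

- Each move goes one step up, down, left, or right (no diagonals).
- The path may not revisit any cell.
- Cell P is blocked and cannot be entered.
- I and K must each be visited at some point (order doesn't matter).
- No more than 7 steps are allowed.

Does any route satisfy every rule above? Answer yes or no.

yes

One route that works: J → K → D → C → B → I → N → M.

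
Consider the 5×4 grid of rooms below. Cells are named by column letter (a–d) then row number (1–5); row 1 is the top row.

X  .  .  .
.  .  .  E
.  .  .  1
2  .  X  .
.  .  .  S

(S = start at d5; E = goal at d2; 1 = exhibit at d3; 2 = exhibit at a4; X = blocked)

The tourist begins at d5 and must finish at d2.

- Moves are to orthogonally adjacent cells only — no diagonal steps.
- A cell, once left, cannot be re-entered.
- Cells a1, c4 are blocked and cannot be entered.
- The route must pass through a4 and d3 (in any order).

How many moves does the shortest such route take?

Any route passes through a4 and d3 in some order between d5 and d2. Summing Manhattan distances along each leg and taking the cheapest ordering (d5 → a4 → d3 → d2) gives a lower bound of 4 + 4 + 1 = 9 moves.
A route of 9 moves achieves this: d5 → c5 → b5 → b4 → a4 → a3 → b3 → c3 → d3 → d2.
Since 9 matches the lower bound, it is optimal.

9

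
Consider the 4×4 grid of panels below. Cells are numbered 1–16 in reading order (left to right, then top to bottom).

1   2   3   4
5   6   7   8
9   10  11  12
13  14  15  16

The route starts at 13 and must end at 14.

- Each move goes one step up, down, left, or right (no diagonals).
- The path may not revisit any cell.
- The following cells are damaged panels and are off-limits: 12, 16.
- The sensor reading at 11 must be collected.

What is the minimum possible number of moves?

Any route passes through 11 somewhere between 13 and 14. Summing Manhattan distances along the two legs (13 → 11 → 14) gives a lower bound of 3 + 2 = 5 moves.
A route of 5 moves achieves this: 13 → 9 → 10 → 11 → 15 → 14.
Since 5 matches the lower bound, it is optimal.

5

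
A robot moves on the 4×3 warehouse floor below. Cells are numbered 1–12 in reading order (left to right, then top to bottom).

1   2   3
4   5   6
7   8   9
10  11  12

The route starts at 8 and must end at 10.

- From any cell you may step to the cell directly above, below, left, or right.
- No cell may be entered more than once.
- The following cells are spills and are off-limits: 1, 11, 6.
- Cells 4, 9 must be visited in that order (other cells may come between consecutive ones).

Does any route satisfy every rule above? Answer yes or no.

Every way from 9 onward to 10 runs back through 8, which the route has already used — so it cannot be completed without a revisit.

no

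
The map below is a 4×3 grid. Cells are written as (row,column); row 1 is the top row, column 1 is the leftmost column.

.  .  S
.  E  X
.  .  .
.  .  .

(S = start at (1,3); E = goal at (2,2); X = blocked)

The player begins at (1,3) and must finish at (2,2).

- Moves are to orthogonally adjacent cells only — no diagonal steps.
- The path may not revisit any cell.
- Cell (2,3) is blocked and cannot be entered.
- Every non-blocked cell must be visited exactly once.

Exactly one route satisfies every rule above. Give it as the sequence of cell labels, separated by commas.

Need to visit all 11 open cells exactly once, starting at (1,3) and ending at (2,2).
Cell (1,1) has only two open neighbours ((2,1) and (1,2)), so the path must pass straight through it: one of those is the cell it's entered from and the other is where it exits.
Route from (1,3): left 2 to (1,1), down 3 to (4,1), right 2 to (4,3), up 1 to (3,3), left 1 to (3,2), up 1 to (2,2) — 10 moves in all.
Check: all 11 open cells covered.

(1,3), (1,2), (1,1), (2,1), (3,1), (4,1), (4,2), (4,3), (3,3), (3,2), (2,2)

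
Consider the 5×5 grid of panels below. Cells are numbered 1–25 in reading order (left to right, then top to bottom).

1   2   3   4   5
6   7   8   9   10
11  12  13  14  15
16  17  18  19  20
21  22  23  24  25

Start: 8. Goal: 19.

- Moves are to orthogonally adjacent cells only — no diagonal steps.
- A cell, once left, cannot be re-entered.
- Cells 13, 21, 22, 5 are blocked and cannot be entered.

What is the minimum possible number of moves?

The Manhattan distance from 8 to 19 is |2−4| + |3−4| = 3, so at least 3 moves are needed.
A route of 3 moves achieves this: 8 → 9 → 14 → 19.
Since 3 matches the lower bound, it is optimal.

3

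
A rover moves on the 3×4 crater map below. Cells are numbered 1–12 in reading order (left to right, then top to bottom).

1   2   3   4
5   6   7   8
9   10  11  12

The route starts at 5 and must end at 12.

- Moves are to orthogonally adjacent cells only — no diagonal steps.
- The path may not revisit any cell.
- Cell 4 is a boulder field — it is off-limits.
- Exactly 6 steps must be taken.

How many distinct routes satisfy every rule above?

11

Need simple routes of exactly 6 moves from 5 to 12 (Manhattan distance 4, so 1 moves are spent on a detour and 1 undoing it).
Branch systematically from the start, pruning whenever the remaining move budget drops below the Manhattan distance to 12 or differs from it in parity. Grouping the completions by first move — via 1: 5; via 9: 3; via 6: 3 — and summing: 5 + 3 + 3 = 11.
That gives 11 routes.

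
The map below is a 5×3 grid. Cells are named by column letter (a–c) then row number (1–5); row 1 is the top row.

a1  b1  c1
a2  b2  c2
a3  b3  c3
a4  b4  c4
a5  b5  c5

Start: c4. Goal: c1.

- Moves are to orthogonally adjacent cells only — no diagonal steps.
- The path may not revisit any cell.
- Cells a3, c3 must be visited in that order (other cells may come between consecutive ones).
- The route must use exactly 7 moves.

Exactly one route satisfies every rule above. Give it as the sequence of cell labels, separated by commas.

The waypoints must appear in the order a3, c3, with no cell reused.
Route from c4: left 2 to a4, up 1 to a3, right 2 to c3, up 2 to c1 — 7 moves in all.
Check: order respected (a3 at step 3, c3 at step 5); 7 moves as required.

c4, b4, a4, a3, b3, c3, c2, c1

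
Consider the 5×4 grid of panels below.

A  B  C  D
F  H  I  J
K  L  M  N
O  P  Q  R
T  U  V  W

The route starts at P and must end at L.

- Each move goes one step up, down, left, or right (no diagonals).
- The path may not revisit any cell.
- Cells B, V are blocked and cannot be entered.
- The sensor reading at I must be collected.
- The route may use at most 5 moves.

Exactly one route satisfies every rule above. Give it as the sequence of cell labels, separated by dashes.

P - Q - M - I - H - L

The budget equals the shortest possible length, so every move has to be on a shortest route through the required cells.
Route from P: right 1 to Q, up 2 to I, left 1 to H, down 1 to L — 5 moves in all.
Check: all required cells visited; 5 ≤ 5 moves.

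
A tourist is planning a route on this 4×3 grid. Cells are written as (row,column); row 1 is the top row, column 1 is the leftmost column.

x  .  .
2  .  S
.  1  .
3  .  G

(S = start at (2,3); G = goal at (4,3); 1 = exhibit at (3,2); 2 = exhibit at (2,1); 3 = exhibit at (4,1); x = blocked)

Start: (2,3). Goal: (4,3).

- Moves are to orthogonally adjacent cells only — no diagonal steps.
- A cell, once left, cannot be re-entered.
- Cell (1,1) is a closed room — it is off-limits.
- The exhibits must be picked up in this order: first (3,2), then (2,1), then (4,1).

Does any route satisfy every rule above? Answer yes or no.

yes

One route that works: (2,3) → (3,3) → (3,2) → (2,2) → (2,1) → (3,1) → (4,1) → (4,2) → (4,3).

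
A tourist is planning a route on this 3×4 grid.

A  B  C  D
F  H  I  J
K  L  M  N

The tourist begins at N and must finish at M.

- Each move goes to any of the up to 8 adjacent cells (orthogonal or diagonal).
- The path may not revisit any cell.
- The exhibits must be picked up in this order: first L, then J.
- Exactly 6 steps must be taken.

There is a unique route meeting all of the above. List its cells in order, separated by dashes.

The waypoints must appear in the order L, J, with no cell reused.
Route from N: up-left to I, down-left to L, up to H, up-right to C, down-right to J, down-left to M — 6 moves in all.
Check: order respected (L at step 2, J at step 5); 6 moves as required.

N - I - L - H - C - J - M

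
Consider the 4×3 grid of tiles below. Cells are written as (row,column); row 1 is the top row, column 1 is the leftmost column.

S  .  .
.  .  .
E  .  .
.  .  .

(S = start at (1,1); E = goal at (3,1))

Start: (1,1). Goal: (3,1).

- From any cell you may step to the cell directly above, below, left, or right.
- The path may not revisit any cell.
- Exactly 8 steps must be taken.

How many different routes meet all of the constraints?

Need simple routes of exactly 8 moves from (1,1) to (3,1) (Manhattan distance 2, so 3 moves are spent on a detour and 3 undoing it).
Branch systematically from the start, pruning whenever the remaining move budget drops below the Manhattan distance to (3,1) or differs from it in parity. Grouping the completions by first move — via (2,1): 5; via (1,2): 9 — and summing: 5 + 9 = 14.
That gives 14 routes.

14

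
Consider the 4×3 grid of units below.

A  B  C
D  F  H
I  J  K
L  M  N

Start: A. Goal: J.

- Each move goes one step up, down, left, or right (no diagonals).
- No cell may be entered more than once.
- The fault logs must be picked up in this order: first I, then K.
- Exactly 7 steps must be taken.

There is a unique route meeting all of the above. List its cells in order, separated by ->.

A -> D -> I -> L -> M -> N -> K -> J

The waypoints must appear in the order I, K, with no cell reused.
Route from A: down 3 to L, right 2 to N, up 1 to K, left 1 to J — 7 moves in all.
Check: order respected (I at step 2, K at step 6); 7 moves as required.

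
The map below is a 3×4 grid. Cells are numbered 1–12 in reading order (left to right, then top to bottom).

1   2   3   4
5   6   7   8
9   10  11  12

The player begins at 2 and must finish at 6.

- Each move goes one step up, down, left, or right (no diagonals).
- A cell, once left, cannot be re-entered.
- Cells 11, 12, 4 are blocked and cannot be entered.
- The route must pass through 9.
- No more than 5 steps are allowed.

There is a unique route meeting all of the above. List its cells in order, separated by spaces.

Any route must reach 9 and still end at 6 within 5 moves, so the order of the required stops is forced.
Route from 2: left to 1, 2× down (reaching 9), right to 10, up to 6 — 5 moves in all.
Check: all required cells visited; 5 ≤ 5 moves.

2 1 5 9 10 6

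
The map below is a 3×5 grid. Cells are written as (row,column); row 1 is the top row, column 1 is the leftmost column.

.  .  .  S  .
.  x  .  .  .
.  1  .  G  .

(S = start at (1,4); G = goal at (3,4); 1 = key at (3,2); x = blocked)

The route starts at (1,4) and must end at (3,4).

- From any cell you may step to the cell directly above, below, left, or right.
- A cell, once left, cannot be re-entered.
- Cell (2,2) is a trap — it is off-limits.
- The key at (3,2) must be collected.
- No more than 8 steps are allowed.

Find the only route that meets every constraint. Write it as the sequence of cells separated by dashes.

(1,4) - (1,3) - (1,2) - (1,1) - (2,1) - (3,1) - (3,2) - (3,3) - (3,4)

The budget equals the shortest possible length, so every move has to be on a shortest route through the required cells.
Route from (1,4): 3× left (reaching (1,1)), 2× down (reaching (3,1)), 3× right (reaching (3,4)) — 8 moves in all.
Check: all required cells visited; 8 ≤ 8 moves.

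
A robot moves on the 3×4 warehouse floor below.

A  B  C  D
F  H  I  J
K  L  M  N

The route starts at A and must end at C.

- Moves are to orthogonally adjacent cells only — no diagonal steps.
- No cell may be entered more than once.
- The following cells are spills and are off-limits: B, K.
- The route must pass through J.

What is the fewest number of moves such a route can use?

Any route passes through J somewhere between A and C. Summing Manhattan distances along the two legs (A → J → C) gives a lower bound of 4 + 2 = 6 moves.
A route of 6 moves achieves this: A → F → H → I → J → D → C.
Since 6 matches the lower bound, it is optimal.

6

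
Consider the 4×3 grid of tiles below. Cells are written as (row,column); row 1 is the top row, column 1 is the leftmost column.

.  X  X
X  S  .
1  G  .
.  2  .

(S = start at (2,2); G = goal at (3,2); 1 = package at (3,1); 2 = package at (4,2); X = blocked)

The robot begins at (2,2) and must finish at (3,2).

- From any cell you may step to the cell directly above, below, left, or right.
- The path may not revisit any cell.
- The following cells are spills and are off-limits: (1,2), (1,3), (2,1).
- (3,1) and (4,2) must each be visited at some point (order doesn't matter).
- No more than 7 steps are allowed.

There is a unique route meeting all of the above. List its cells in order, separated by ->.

The budget equals the shortest possible length, so every move has to be on a shortest route through the required cells.
Route from (2,2): right to (2,3), 2× down (reaching (4,3)), 2× left (reaching (4,1)), up to (3,1), right to (3,2) — 7 moves in all.
Check: all required cells visited; 7 ≤ 7 moves.

(2,2) -> (2,3) -> (3,3) -> (4,3) -> (4,2) -> (4,1) -> (3,1) -> (3,2)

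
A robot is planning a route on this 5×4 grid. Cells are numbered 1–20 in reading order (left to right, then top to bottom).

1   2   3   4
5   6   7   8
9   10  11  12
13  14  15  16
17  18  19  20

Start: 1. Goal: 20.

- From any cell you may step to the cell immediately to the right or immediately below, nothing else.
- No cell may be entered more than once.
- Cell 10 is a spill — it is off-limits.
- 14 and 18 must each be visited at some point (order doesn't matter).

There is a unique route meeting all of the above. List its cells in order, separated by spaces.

Moves only go right or down, so the column and row indices never decrease.
Route from 1: down 3 to 13, right 1 to 14, down 1 to 18, right 2 to 20 — 7 moves in all.
Check: all required cells visited.

1 5 9 13 14 18 19 20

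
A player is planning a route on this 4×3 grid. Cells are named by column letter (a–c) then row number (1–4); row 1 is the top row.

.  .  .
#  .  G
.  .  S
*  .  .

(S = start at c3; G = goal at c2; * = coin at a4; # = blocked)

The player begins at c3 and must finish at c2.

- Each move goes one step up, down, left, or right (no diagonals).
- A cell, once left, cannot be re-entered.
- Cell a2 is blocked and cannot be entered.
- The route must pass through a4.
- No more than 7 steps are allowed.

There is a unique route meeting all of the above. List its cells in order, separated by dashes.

c3 - c4 - b4 - a4 - a3 - b3 - b2 - c2

The budget equals the shortest possible length, so every move has to be on a shortest route through the required cells.
Route from c3: down 1 to c4, left 2 to a4, up 1 to a3, right 1 to b3, up 1 to b2, right 1 to c2 — 7 moves in all.
Check: all required cells visited; 7 ≤ 7 moves.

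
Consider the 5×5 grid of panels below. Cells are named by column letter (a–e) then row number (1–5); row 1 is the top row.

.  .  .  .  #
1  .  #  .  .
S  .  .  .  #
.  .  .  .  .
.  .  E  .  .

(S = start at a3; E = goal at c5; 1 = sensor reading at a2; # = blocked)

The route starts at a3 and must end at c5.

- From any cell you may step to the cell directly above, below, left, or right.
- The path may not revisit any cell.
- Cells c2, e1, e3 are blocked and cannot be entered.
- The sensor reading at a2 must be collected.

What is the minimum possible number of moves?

Any route passes through a2 somewhere between a3 and c5. Summing Manhattan distances along the two legs (a3 → a2 → c5) gives a lower bound of 1 + 5 = 6 moves.
A route of 6 moves achieves this: a3 → a2 → b2 → b3 → b4 → b5 → c5.
Since 6 matches the lower bound, it is optimal.

6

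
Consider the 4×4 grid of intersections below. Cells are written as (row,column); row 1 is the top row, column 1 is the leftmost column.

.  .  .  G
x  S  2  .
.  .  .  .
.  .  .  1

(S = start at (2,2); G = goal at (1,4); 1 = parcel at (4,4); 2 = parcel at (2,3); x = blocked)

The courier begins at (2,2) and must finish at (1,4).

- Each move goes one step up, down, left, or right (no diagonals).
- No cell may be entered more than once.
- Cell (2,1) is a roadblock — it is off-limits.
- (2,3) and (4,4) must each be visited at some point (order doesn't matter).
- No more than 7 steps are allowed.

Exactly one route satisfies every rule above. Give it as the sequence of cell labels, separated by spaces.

(2,2) (2,3) (3,3) (4,3) (4,4) (3,4) (2,4) (1,4)

The budget equals the shortest possible length, so every move has to be on a shortest route through the required cells.
Route from (2,2): right 1 to (2,3), down 2 to (4,3), right 1 to (4,4), up 3 to (1,4) — 7 moves in all.
Check: all required cells visited; 7 ≤ 7 moves.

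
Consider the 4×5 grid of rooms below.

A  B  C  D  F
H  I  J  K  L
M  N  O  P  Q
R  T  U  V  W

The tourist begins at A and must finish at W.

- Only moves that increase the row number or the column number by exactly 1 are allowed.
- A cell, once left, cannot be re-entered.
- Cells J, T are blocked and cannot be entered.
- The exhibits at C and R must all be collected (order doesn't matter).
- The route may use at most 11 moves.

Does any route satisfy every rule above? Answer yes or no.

R is below but to the left of C: going C → R would need a leftward move and R → C an upward move, so no right/down-only route can visit both required cells.

no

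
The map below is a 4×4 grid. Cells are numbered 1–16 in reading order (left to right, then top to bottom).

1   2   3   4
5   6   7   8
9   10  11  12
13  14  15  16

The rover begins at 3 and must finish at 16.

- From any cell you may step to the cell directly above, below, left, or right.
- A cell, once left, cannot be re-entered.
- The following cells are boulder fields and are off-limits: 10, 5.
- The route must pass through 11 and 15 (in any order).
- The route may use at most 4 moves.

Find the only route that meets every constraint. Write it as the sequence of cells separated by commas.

The 4-move cap with required stops at 11, 15 leaves no slack for detours.
Route from 3: 3× down (reaching 15), right to 16 — 4 moves in all.
Check: all required cells visited; 4 ≤ 4 moves.

3, 7, 11, 15, 16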